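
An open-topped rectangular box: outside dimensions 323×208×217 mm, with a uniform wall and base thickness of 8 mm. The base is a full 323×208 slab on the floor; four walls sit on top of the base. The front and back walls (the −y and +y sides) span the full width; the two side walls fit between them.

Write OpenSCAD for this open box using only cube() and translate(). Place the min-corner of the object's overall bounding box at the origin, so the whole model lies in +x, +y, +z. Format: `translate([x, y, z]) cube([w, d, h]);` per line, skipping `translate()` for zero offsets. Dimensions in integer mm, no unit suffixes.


cube([323, 208, 8]);
translate([0, 0, 8]) cube([323, 8, 209]);
translate([0, 200, 8]) cube([323, 8, 209]);
translate([0, 8, 8]) cube([8, 192, 209]);
translate([315, 8, 8]) cube([8, 192, 209]);


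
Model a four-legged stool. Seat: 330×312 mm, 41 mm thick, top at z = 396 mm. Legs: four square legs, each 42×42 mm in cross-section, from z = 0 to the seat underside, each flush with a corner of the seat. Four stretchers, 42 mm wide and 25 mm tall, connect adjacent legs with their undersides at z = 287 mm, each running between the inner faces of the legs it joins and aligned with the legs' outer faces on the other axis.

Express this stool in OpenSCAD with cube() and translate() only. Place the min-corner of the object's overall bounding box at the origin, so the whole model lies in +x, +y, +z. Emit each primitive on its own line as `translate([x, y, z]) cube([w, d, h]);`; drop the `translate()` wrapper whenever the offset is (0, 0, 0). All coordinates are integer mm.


translate([0, 0, 355]) cube([330, 312, 41]);
cube([42, 42, 355]);
translate([288, 0, 0]) cube([42, 42, 355]);
translate([0, 270, 0]) cube([42, 42, 355]);
translate([288, 270, 0]) cube([42, 42, 355]);
translate([42, 0, 287]) cube([246, 42, 25]);
translate([42, 270, 287]) cube([246, 42, 25]);
translate([0, 42, 287]) cube([42, 228, 25]);
translate([288, 42, 287]) cube([42, 228, 25]);


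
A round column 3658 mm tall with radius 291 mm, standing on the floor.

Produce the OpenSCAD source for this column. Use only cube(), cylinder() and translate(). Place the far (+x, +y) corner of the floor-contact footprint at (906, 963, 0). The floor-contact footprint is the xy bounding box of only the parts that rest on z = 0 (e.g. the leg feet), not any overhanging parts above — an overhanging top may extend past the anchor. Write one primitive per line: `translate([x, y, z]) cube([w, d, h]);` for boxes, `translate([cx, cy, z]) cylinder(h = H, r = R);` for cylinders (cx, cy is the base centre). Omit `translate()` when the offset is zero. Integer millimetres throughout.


translate([615, 672, 0]) cylinder(h = 3658, r = 291);


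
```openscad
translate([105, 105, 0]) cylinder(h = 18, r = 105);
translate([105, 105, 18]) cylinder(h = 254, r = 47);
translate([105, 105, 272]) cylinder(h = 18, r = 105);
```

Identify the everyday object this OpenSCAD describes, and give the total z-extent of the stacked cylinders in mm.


A spool. The overall height is 290 mm.

Three coaxial cylinders, large–small–large — a spool. Two 18 mm flanges and a 254 mm core give 18 + 254 + 18 = 290 mm.


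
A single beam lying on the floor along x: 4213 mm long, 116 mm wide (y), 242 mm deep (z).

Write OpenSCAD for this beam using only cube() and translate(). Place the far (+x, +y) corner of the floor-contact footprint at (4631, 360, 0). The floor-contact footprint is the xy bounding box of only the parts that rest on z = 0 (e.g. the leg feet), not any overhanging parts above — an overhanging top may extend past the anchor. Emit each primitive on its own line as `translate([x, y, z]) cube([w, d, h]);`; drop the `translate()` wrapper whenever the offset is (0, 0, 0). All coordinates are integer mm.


translate([418, 244, 0]) cube([4213, 116, 242]);


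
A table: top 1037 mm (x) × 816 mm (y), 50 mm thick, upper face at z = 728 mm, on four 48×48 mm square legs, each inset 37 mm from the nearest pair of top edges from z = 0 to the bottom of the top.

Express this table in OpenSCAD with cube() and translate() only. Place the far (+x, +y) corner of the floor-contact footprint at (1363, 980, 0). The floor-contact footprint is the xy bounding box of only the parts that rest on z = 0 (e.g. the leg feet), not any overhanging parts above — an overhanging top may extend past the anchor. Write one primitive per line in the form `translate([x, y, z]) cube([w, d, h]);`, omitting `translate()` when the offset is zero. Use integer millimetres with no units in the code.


translate([363, 201, 678]) cube([1037, 816, 50]);
translate([400, 238, 0]) cube([48, 48, 678]);
translate([1315, 238, 0]) cube([48, 48, 678]);
translate([400, 932, 0]) cube([48, 48, 678]);
translate([1315, 932, 0]) cube([48, 48, 678]);


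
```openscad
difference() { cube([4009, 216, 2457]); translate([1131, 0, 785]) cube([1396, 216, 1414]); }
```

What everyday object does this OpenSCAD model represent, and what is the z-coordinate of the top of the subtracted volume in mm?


A wall with a window opening. The window head height is 2199 mm.

A wall with a rectangular opening subtracted — a window. Sill at z = 785, opening 1414 mm tall, so the head is at 785 + 1414 = 2199 mm.


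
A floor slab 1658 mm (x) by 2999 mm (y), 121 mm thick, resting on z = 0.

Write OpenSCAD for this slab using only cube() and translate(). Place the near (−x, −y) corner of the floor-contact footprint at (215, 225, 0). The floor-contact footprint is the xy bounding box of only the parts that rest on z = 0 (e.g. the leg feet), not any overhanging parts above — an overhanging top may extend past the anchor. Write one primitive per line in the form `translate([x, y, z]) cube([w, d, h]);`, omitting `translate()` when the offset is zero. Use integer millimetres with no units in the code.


translate([215, 225, 0]) cube([1658, 2999, 121]);


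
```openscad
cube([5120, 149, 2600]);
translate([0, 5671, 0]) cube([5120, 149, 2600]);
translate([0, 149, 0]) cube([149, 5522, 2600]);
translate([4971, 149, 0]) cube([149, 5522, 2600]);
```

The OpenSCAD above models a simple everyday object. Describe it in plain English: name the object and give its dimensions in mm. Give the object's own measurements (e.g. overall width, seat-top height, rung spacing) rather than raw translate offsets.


The wall frame of a small rectangular building: four walls, each 2600 mm tall and 149 mm thick, enclosing a footprint 5120 mm (x) by 5820 mm (y) outside-to-outside, with no floor or roof. The front and back walls (the −y and +y sides) span the full width; the two side walls fit between them.


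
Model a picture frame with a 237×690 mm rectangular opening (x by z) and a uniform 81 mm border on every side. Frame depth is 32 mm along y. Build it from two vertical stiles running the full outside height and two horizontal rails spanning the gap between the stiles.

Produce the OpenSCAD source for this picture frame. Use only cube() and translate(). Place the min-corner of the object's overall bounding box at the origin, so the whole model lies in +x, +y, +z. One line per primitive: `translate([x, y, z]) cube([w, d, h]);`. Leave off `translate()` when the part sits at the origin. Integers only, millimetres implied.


cube([81, 32, 852]);
translate([318, 0, 0]) cube([81, 32, 852]);
translate([81, 0, 0]) cube([237, 32, 81]);
translate([81, 0, 771]) cube([237, 32, 81]);


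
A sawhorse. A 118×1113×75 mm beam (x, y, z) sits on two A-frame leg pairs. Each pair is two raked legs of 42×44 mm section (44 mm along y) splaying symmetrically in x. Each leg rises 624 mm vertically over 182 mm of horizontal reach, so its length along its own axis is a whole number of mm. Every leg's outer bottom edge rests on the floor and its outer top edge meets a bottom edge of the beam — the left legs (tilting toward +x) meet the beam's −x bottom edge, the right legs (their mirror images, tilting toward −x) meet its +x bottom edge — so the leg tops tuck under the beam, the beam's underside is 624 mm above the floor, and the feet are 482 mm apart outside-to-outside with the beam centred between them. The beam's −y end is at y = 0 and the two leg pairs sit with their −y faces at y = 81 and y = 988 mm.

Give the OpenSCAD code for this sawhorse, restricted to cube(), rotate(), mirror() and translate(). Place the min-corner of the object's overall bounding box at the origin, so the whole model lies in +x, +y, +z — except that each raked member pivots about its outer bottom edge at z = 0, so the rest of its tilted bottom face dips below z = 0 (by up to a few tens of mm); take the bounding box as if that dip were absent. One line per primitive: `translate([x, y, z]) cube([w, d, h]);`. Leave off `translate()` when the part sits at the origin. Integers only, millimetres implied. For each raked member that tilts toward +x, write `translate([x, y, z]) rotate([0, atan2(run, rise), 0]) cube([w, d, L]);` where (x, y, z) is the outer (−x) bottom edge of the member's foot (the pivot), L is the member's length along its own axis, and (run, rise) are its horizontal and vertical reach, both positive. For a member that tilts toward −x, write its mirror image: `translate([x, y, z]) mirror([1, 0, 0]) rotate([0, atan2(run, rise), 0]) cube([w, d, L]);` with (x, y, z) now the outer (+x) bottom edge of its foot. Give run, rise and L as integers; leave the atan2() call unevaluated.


translate([182, 0, 624]) cube([118, 1113, 75]);
translate([0, 81, 0]) rotate([0, atan2(182, 624), 0]) cube([42, 44, 650]);
translate([482, 81, 0]) mirror([1, 0, 0]) rotate([0, atan2(182, 624), 0]) cube([42, 44, 650]);
translate([0, 988, 0]) rotate([0, atan2(182, 624), 0]) cube([42, 44, 650]);
translate([482, 988, 0]) mirror([1, 0, 0]) rotate([0, atan2(182, 624), 0]) cube([42, 44, 650]);


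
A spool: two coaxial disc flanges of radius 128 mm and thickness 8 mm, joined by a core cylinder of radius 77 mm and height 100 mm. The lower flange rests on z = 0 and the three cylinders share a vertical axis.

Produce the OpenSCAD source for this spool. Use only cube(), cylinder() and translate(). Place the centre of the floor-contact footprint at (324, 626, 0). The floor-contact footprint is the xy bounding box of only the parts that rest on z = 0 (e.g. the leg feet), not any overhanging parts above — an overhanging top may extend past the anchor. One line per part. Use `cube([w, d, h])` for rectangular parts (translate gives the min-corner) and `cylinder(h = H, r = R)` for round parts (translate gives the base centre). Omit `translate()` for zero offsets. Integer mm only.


translate([324, 626, 0]) cylinder(h = 8, r = 128);
translate([324, 626, 8]) cylinder(h = 100, r = 77);
translate([324, 626, 108]) cylinder(h = 8, r = 128);


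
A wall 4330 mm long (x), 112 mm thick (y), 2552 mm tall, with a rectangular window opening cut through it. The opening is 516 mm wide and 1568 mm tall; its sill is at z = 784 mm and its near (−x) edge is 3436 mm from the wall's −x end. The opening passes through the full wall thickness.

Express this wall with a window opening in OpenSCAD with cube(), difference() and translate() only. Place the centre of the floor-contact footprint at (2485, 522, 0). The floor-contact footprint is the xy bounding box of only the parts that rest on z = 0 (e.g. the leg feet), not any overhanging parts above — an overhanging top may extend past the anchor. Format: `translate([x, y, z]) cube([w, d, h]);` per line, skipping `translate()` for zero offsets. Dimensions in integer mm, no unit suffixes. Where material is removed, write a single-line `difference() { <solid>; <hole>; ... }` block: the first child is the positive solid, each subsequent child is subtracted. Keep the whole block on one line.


difference() { translate([320, 466, 0]) cube([4330, 112, 2552]); translate([3756, 466, 784]) cube([516, 112, 1568]); }


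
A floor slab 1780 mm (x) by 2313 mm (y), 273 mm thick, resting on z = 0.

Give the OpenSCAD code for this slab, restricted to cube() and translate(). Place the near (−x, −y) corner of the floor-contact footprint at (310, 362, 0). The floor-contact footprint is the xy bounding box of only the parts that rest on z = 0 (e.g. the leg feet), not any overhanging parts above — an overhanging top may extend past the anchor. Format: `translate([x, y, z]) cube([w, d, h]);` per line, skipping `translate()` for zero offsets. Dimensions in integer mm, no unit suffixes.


translate([310, 362, 0]) cube([1780, 2313, 273]);


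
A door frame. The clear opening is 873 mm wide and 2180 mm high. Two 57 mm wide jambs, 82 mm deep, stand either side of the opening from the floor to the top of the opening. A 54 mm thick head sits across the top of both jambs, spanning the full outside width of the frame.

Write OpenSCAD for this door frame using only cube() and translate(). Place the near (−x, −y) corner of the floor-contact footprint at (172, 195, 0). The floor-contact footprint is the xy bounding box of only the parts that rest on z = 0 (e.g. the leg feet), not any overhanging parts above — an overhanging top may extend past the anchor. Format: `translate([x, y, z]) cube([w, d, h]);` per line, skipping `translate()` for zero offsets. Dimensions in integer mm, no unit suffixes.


translate([172, 195, 0]) cube([57, 82, 2180]);
translate([1102, 195, 0]) cube([57, 82, 2180]);
translate([172, 195, 2180]) cube([987, 82, 54]);


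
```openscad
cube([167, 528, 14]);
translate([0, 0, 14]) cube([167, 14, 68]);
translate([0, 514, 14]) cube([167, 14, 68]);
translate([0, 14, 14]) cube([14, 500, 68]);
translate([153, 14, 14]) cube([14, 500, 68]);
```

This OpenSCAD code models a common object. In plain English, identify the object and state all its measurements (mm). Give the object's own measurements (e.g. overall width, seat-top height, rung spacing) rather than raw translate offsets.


An open-topped rectangular box: outside dimensions 167×528×82 mm, with a uniform wall and base thickness of 14 mm. The base is a full 167×528 slab on the floor; four walls sit on top of the base. The front and back walls (the −y and +y sides) span the full width; the two side walls fit between them.


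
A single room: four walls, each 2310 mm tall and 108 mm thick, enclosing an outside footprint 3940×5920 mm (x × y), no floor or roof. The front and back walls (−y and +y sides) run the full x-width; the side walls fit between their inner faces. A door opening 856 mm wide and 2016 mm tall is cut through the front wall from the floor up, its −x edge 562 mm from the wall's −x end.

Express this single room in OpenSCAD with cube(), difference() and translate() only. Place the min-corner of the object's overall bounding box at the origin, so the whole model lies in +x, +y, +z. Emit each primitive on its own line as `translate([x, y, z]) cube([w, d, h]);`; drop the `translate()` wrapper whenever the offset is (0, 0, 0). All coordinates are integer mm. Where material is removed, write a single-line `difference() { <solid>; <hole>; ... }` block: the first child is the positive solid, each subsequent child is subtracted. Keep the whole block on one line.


difference() { cube([3940, 108, 2310]); translate([562, 0, 0]) cube([856, 108, 2016]); }
translate([0, 5812, 0]) cube([3940, 108, 2310]);
translate([0, 108, 0]) cube([108, 5704, 2310]);
translate([3832, 108, 0]) cube([108, 5704, 2310]);


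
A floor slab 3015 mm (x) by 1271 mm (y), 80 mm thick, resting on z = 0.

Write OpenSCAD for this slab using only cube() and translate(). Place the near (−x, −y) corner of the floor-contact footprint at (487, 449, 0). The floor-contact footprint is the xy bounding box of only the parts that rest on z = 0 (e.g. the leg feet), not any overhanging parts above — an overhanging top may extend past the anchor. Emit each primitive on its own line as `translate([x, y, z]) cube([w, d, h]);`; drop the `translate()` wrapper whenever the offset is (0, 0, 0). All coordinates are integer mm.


translate([487, 449, 0]) cube([3015, 1271, 80]);


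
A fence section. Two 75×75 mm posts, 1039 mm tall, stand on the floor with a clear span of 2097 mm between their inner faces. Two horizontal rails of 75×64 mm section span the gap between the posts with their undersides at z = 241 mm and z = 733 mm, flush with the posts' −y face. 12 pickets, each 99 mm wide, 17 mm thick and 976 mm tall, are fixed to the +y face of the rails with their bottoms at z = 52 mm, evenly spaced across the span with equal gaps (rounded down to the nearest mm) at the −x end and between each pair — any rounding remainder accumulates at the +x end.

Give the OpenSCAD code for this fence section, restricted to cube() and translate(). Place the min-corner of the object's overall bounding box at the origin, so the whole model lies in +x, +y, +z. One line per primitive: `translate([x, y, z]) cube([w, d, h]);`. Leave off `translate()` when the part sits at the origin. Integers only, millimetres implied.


cube([75, 75, 1039]);
translate([2172, 0, 0]) cube([75, 75, 1039]);
translate([75, 0, 241]) cube([2097, 75, 64]);
translate([75, 0, 733]) cube([2097, 75, 64]);
translate([144, 75, 52]) cube([99, 17, 976]);
translate([312, 75, 52]) cube([99, 17, 976]);
translate([480, 75, 52]) cube([99, 17, 976]);
translate([648, 75, 52]) cube([99, 17, 976]);
translate([816, 75, 52]) cube([99, 17, 976]);
translate([984, 75, 52]) cube([99, 17, 976]);
translate([1152, 75, 52]) cube([99, 17, 976]);
translate([1320, 75, 52]) cube([99, 17, 976]);
translate([1488, 75, 52]) cube([99, 17, 976]);
translate([1656, 75, 52]) cube([99, 17, 976]);
translate([1824, 75, 52]) cube([99, 17, 976]);
translate([1992, 75, 52]) cube([99, 17, 976]);


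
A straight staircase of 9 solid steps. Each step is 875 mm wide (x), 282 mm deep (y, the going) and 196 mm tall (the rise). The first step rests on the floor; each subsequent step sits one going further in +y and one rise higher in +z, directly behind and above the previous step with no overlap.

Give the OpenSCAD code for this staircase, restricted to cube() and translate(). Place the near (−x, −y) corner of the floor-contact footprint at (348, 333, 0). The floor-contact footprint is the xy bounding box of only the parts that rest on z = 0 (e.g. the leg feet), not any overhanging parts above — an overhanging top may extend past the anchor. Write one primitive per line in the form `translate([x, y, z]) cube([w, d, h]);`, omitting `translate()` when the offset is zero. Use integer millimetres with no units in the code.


translate([348, 333, 0]) cube([875, 282, 196]);
translate([348, 615, 196]) cube([875, 282, 196]);
translate([348, 897, 392]) cube([875, 282, 196]);
translate([348, 1179, 588]) cube([875, 282, 196]);
translate([348, 1461, 784]) cube([875, 282, 196]);
translate([348, 1743, 980]) cube([875, 282, 196]);
translate([348, 2025, 1176]) cube([875, 282, 196]);
translate([348, 2307, 1372]) cube([875, 282, 196]);
translate([348, 2589, 1568]) cube([875, 282, 196]);


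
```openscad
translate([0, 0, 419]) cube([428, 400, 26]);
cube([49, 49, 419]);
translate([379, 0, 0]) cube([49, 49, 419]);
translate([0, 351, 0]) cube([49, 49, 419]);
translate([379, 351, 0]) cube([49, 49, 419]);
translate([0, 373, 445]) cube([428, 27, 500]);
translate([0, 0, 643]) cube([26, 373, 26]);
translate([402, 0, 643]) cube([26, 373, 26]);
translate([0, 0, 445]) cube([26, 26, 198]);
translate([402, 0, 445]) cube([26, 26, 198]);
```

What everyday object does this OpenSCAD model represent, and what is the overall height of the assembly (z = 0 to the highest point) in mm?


A chair. The overall height is 945 mm.

A slab on four corner posts with a tall panel at the back — a chair. The seat slab sits at z = 419 with thickness 26, and the 500 mm backrest starts at the seat top, so the overall height is 419 + 26 + 500 = 945 mm.


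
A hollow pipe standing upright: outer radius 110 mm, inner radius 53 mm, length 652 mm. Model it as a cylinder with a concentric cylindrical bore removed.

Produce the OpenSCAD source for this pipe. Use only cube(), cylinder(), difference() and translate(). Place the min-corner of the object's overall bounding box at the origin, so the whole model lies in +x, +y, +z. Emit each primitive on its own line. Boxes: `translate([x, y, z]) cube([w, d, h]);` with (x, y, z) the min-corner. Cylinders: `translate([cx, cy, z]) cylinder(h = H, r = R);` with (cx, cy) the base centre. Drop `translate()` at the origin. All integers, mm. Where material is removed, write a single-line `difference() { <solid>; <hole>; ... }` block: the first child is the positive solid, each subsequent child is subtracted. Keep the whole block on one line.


difference() { translate([110, 110, 0]) cylinder(h = 652, r = 110); translate([110, 110, 0]) cylinder(h = 652, r = 53); }


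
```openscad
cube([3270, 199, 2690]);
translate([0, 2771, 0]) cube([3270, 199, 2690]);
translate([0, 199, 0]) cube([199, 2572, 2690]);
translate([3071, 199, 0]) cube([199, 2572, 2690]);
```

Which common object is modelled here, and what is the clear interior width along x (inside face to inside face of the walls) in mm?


A house (or room) frame. The interior width is 2872 mm.

Four 2690 mm walls enclosing a rectangle with no floor or roof — a room or house frame. Outside width is 3270 mm and wall thickness is 199 mm, so the interior width is 3270 − 2 × 199 = 2872 mm.


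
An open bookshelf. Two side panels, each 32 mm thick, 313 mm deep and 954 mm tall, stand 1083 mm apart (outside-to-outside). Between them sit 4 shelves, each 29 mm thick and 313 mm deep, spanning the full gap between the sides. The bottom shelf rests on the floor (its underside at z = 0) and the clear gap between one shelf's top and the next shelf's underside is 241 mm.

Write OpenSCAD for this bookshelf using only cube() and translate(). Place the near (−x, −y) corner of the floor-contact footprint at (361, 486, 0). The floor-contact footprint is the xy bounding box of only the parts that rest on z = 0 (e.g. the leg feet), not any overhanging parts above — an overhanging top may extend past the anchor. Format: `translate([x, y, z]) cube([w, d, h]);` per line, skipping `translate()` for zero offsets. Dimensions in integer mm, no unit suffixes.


translate([361, 486, 0]) cube([32, 313, 954]);
translate([1412, 486, 0]) cube([32, 313, 954]);
translate([393, 486, 0]) cube([1019, 313, 29]);
translate([393, 486, 270]) cube([1019, 313, 29]);
translate([393, 486, 540]) cube([1019, 313, 29]);
translate([393, 486, 810]) cube([1019, 313, 29]);


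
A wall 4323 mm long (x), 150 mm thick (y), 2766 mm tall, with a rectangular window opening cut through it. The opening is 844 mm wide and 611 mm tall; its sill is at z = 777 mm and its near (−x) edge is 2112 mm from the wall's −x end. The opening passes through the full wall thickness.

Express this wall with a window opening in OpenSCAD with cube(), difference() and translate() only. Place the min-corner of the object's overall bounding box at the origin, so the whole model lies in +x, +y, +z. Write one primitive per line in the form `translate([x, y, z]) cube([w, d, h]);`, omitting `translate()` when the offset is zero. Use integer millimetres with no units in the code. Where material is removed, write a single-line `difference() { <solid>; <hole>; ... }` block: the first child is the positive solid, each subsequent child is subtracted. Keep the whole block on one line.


difference() { cube([4323, 150, 2766]); translate([2112, 0, 777]) cube([844, 150, 611]); }


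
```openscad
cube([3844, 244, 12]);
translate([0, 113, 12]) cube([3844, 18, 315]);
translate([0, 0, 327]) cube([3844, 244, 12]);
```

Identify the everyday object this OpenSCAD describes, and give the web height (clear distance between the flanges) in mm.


An I-beam. The web height is 315 mm.

Two wide flanges with a thin centred web — an I-beam. Overall 339 mm minus two 12 mm flanges gives a web of 339 − 2·12 = 315 mm.


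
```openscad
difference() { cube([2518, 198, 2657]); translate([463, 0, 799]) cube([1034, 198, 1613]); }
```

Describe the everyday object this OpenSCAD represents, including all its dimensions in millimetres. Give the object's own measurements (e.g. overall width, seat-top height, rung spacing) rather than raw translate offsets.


A wall 2518 mm long (x), 198 mm thick (y), 2657 mm tall, with a rectangular window opening cut through it. The opening is 1034 mm wide and 1613 mm tall; its sill is at z = 799 mm and its near (−x) edge is 463 mm from the wall's −x end. The opening passes through the full wall thickness.


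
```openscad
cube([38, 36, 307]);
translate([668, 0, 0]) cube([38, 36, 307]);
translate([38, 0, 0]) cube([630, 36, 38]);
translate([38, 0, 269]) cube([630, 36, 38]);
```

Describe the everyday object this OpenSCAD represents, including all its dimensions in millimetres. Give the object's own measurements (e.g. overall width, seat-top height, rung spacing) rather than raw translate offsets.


A rectangular picture frame lying in the x–z plane (depth along y). The opening is 630 mm wide (x) by 231 mm tall (z), surrounded by a border 38 mm wide on all four sides. The frame is 36 mm deep and is made of two full-height vertical stiles with two horizontal rails fitted between them.


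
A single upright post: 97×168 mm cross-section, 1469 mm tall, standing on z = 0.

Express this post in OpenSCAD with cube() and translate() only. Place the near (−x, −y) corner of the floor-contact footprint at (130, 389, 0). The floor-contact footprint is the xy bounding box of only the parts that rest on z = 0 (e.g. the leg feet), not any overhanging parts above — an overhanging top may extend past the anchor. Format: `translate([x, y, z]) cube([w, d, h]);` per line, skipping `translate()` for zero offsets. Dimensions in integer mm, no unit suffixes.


translate([130, 389, 0]) cube([97, 168, 1469]);


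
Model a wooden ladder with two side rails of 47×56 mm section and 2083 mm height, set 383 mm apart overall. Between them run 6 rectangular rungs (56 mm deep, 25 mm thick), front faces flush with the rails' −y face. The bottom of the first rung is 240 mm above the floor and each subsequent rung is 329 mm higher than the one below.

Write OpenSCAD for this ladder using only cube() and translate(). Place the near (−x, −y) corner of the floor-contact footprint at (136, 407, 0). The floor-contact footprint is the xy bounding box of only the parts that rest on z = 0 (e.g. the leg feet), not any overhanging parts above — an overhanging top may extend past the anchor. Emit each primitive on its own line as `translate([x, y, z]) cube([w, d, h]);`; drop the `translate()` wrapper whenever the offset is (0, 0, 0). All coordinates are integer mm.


translate([136, 407, 0]) cube([47, 56, 2083]);
translate([472, 407, 0]) cube([47, 56, 2083]);
translate([183, 407, 240]) cube([289, 56, 25]);
translate([183, 407, 569]) cube([289, 56, 25]);
translate([183, 407, 898]) cube([289, 56, 25]);
translate([183, 407, 1227]) cube([289, 56, 25]);
translate([183, 407, 1556]) cube([289, 56, 25]);
translate([183, 407, 1885]) cube([289, 56, 25]);


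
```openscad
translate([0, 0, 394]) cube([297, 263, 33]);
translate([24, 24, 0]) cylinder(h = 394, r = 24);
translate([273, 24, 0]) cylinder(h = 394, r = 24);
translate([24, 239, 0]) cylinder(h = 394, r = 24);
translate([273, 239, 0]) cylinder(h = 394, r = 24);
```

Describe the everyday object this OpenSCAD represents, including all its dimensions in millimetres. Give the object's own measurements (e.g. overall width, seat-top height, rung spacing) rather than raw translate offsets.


A simple wooden stool: a rectangular seat 297 mm (x) by 263 mm (y), 33 mm thick, top face at z = 427 mm, on four round legs, each 48 mm in diameter. The legs rest on z = 0, each leg's axis is inset half a diameter from the nearest pair of seat edges (so the leg's bounding box is flush with the corner).


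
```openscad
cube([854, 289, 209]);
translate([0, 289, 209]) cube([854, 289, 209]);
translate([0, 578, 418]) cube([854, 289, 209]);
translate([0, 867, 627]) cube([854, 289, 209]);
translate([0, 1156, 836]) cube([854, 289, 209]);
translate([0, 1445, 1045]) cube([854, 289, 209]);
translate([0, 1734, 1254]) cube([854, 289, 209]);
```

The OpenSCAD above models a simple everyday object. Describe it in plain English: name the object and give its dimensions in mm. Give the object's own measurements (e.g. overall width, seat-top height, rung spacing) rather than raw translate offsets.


A straight staircase of 7 solid steps. Each step is 854 mm wide (x), 289 mm deep (y, the going) and 209 mm tall (the rise). The first step rests on the floor; each subsequent step sits one going further in +y and one rise higher in +z, directly behind and above the previous step with no overlap.


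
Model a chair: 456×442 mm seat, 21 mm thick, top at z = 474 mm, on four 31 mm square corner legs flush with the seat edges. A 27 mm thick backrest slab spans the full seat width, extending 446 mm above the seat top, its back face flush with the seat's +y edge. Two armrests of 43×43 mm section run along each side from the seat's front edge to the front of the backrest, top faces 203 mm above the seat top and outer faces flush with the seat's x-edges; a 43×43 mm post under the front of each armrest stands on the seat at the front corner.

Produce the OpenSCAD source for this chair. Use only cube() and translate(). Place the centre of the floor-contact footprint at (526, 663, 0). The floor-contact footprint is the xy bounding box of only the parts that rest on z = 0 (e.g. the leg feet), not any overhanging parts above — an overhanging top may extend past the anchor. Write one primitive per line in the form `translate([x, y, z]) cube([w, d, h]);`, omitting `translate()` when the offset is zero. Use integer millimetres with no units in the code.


translate([298, 442, 453]) cube([456, 442, 21]);
translate([298, 442, 0]) cube([31, 31, 453]);
translate([723, 442, 0]) cube([31, 31, 453]);
translate([298, 853, 0]) cube([31, 31, 453]);
translate([723, 853, 0]) cube([31, 31, 453]);
translate([298, 857, 474]) cube([456, 27, 446]);
translate([298, 442, 634]) cube([43, 415, 43]);
translate([711, 442, 634]) cube([43, 415, 43]);
translate([298, 442, 474]) cube([43, 43, 160]);
translate([711, 442, 474]) cube([43, 43, 160]);


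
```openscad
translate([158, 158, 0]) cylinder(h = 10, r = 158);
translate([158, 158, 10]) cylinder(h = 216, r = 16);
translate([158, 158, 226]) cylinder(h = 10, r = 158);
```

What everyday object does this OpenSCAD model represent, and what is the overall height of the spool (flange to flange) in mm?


A spool. The overall height is 236 mm.

Three coaxial cylinders, large–small–large — a spool. Two 10 mm flanges and a 216 mm core give 10 + 216 + 10 = 236 mm.


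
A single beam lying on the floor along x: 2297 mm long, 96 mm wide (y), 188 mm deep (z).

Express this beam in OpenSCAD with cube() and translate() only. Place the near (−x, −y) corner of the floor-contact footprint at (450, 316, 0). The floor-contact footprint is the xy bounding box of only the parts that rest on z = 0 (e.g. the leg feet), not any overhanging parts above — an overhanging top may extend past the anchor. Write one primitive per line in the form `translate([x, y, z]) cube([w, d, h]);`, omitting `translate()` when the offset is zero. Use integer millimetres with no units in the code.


translate([450, 316, 0]) cube([2297, 96, 188]);


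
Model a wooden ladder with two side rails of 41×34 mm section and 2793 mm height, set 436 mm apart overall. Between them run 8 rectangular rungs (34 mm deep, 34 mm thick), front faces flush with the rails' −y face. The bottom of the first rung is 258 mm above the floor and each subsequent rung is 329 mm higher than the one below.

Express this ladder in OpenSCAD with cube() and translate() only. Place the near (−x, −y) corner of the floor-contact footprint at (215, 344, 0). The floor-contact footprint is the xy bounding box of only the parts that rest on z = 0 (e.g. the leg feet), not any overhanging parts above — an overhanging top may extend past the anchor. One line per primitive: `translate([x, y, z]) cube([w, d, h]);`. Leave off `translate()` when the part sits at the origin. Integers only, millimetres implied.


// rung span = 436 - 2*41 = 354
// rung[k] z = 258 + k*329
translate([215, 344, 0]) cube([41, 34, 2793]);
translate([610, 344, 0]) cube([41, 34, 2793]);
translate([256, 344, 258]) cube([354, 34, 34]);
translate([256, 344, 587]) cube([354, 34, 34]);
translate([256, 344, 916]) cube([354, 34, 34]);
translate([256, 344, 1245]) cube([354, 34, 34]);
translate([256, 344, 1574]) cube([354, 34, 34]);
translate([256, 344, 1903]) cube([354, 34, 34]);
translate([256, 344, 2232]) cube([354, 34, 34]);
translate([256, 344, 2561]) cube([354, 34, 34]);


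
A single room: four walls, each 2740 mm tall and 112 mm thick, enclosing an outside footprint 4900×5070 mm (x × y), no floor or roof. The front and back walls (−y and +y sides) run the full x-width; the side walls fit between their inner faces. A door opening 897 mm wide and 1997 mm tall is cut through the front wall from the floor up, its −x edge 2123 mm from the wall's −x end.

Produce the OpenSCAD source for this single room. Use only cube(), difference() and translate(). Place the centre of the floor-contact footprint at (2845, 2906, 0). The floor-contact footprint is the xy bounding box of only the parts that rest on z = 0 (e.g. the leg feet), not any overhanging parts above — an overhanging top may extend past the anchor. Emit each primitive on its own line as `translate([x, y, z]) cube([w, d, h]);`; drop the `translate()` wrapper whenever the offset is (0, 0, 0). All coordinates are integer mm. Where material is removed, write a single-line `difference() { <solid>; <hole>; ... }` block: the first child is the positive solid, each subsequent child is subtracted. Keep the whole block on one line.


difference() { translate([395, 371, 0]) cube([4900, 112, 2740]); translate([2518, 371, 0]) cube([897, 112, 1997]); }
translate([395, 5329, 0]) cube([4900, 112, 2740]);
translate([395, 483, 0]) cube([112, 4846, 2740]);
translate([5183, 483, 0]) cube([112, 4846, 2740]);


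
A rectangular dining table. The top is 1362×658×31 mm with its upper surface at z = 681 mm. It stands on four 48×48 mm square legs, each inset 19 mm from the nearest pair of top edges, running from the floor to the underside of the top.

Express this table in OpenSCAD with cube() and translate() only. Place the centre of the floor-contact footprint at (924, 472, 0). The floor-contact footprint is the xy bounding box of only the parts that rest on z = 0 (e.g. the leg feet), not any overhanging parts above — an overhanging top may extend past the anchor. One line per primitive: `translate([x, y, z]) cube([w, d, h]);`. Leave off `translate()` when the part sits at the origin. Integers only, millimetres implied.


translate([243, 143, 650]) cube([1362, 658, 31]);
translate([262, 162, 0]) cube([48, 48, 650]);
translate([1538, 162, 0]) cube([48, 48, 650]);
translate([262, 734, 0]) cube([48, 48, 650]);
translate([1538, 734, 0]) cube([48, 48, 650]);


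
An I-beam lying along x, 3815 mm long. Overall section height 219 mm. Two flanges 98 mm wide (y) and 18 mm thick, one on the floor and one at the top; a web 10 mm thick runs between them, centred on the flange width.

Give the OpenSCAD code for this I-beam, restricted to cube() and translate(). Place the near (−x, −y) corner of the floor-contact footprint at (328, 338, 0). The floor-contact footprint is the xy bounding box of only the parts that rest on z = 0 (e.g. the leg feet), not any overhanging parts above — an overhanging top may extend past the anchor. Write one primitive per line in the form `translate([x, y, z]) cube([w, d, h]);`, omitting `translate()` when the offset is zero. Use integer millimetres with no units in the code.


translate([328, 338, 0]) cube([3815, 98, 18]);
translate([328, 382, 18]) cube([3815, 10, 183]);
translate([328, 338, 201]) cube([3815, 98, 18]);


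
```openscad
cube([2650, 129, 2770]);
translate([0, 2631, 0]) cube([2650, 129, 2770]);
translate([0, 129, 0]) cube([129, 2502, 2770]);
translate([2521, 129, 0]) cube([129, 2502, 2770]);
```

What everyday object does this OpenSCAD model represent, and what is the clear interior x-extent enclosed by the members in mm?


A house (or room) frame. The interior width is 2392 mm.

Four 2770 mm walls enclosing a rectangle with no floor or roof — a room or house frame. Outside width is 2650 mm and wall thickness is 129 mm, so the interior width is 2650 − 2 × 129 = 2392 mm.


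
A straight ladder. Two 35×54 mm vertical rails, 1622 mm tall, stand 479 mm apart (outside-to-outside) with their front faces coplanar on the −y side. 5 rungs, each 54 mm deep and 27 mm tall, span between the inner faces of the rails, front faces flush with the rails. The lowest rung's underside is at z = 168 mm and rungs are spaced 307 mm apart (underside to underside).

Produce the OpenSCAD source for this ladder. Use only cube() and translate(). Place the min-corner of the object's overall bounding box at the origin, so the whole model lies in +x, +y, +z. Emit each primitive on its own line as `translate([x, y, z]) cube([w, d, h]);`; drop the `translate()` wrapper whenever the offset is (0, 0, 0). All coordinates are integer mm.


cube([35, 54, 1622]);
translate([444, 0, 0]) cube([35, 54, 1622]);
translate([35, 0, 168]) cube([409, 54, 27]);
translate([35, 0, 475]) cube([409, 54, 27]);
translate([35, 0, 782]) cube([409, 54, 27]);
translate([35, 0, 1089]) cube([409, 54, 27]);
translate([35, 0, 1396]) cube([409, 54, 27]);


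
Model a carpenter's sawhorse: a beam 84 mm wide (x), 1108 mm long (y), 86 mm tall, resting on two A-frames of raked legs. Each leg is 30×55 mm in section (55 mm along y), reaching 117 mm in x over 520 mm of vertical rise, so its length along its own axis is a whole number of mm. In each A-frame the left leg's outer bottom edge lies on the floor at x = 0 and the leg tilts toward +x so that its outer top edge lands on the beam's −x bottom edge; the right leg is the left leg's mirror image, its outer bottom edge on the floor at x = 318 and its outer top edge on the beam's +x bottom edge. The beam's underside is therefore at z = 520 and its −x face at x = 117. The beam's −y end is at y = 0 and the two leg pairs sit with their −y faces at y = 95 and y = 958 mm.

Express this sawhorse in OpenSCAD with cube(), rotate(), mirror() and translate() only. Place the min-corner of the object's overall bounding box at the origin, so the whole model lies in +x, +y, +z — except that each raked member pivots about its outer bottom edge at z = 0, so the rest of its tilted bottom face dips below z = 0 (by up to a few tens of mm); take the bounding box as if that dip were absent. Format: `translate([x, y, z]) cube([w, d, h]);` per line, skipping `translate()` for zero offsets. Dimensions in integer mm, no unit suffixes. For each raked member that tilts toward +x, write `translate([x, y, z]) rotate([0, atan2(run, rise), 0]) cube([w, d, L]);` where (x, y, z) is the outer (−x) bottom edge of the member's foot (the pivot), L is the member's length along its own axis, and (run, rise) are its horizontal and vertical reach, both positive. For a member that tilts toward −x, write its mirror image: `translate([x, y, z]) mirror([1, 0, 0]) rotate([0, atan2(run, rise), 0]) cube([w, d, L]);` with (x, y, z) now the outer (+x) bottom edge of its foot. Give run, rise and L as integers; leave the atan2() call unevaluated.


translate([117, 0, 520]) cube([84, 1108, 86]);
translate([0, 95, 0]) rotate([0, atan2(117, 520), 0]) cube([30, 55, 533]);
translate([318, 95, 0]) mirror([1, 0, 0]) rotate([0, atan2(117, 520), 0]) cube([30, 55, 533]);
translate([0, 958, 0]) rotate([0, atan2(117, 520), 0]) cube([30, 55, 533]);
translate([318, 958, 0]) mirror([1, 0, 0]) rotate([0, atan2(117, 520), 0]) cube([30, 55, 533]);


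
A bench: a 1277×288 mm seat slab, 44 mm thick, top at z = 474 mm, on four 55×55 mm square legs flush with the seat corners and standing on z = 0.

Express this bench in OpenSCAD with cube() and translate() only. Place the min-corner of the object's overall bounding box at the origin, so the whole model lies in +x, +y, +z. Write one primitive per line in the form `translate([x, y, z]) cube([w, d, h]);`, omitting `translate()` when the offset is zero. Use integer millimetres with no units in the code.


translate([0, 0, 430]) cube([1277, 288, 44]);
cube([55, 55, 430]);
translate([0, 233, 0]) cube([55, 55, 430]);
translate([1222, 0, 0]) cube([55, 55, 430]);
translate([1222, 233, 0]) cube([55, 55, 430]);
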